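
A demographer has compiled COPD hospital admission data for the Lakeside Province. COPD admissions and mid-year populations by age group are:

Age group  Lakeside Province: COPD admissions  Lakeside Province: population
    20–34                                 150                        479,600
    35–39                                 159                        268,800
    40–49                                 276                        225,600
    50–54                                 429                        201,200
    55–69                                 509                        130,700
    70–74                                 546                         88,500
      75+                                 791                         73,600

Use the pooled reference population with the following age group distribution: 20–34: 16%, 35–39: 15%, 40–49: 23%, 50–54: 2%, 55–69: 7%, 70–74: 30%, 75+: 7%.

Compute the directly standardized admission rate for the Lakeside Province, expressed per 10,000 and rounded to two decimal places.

33.39

Age-specific rates per 10,000 for the Lakeside Province: 3.13, 5.92, 12.23, 21.32, 38.94, 61.69, 107.47.
Standard weights: 0.16, 0.15, 0.23, 0.02, 0.07, 0.30, 0.07.
Standardized rate: 0.1600×3.13 + 0.1500×5.92 + 0.2300×12.23 + 0.0200×21.32 + 0.0700×38.94 + 0.3000×61.69 + 0.0700×107.47 = 33.3856 per 10,000.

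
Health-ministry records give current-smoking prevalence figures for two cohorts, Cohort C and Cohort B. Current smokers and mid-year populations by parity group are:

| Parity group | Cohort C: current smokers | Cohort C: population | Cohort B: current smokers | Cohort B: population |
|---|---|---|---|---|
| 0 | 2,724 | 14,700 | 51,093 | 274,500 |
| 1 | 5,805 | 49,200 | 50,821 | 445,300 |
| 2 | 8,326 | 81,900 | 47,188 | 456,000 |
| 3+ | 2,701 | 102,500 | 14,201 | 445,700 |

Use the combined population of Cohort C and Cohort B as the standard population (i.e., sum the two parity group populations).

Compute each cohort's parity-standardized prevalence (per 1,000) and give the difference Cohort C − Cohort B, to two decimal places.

Parity-specific rates per 1,000 for Cohort C: 185.306, 117.988, 101.661, 26.351.
For Cohort B: 186.131, 114.128, 103.482, 31.862.
Combined standard total = 1,869,800; weights = 0.1547, 0.2645, 0.2877, 0.2932.
Cohort C: 0.1547×185.306 + 0.2645×117.988 + 0.2877×101.661 + 0.2932×26.351 = 96.8363 per 1,000.
Cohort B: 0.1547×186.131 + 0.2645×114.128 + 0.2877×103.482 + 0.2932×31.862 = 98.0828 per 1,000.
Difference = 96.8363 − 98.0828 = -1.2466.

-1.25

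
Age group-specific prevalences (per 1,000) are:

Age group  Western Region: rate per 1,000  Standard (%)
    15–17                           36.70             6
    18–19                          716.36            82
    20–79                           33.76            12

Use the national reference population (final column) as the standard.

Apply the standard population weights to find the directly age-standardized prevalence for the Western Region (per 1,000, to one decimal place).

Standard weights: 0.06, 0.82, 0.12.
Standardized rate: 0.0600×36.70 + 0.8200×716.36 + 0.1200×33.76 = 593.6684 per 1,000.

593.7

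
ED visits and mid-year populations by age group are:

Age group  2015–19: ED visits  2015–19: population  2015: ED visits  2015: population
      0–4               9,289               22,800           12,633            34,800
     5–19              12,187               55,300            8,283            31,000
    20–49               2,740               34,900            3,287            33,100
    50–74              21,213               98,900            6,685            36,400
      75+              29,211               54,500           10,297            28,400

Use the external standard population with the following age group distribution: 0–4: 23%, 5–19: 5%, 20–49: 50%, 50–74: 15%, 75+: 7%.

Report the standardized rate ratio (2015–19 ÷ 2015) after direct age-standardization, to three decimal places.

1.071

Age-specific rates per 1,000 for 2015–19: 407.412, 220.380, 78.510, 214.489, 535.982.
For 2015: 363.017, 267.194, 99.305, 183.654, 362.570.
Standard weights: 0.23, 0.05, 0.50, 0.15, 0.07.
2015–19: 0.2300×407.412 + 0.0500×220.380 + 0.5000×78.510 + 0.1500×214.489 + 0.0700×535.982 = 213.6709 per 1,000.
2015: 0.2300×363.017 + 0.0500×267.194 + 0.5000×99.305 + 0.1500×183.654 + 0.0700×362.570 = 199.4342 per 1,000.
Ratio = 213.6709 ÷ 199.4342 = 1.07139.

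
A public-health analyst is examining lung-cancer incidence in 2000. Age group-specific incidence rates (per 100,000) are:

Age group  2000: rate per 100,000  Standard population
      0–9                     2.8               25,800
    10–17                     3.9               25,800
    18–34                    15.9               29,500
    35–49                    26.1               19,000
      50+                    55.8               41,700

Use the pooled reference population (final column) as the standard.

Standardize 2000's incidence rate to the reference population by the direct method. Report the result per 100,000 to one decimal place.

24.4

Standard total = 141,800; weights = 0.1819, 0.1819, 0.2080, 0.1340, 0.2941.
Standardized rate: 0.1819×2.8 + 0.1819×3.9 + 0.2080×15.9 + 0.1340×26.1 + 0.2941×55.8 = 24.4335 per 100,000.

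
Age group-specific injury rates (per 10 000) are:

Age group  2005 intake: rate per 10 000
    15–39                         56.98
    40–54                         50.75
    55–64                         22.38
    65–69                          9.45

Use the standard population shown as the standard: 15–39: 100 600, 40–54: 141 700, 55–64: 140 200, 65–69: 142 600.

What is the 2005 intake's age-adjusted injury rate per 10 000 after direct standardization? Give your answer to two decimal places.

33.15

Standard total = 525 100; weights = 0.1916, 0.2699, 0.2670, 0.2716.
Standardized rate: 0.1916×56.98 + 0.2699×50.75 + 0.2670×22.38 + 0.2716×9.45 = 33.1531 per 10 000.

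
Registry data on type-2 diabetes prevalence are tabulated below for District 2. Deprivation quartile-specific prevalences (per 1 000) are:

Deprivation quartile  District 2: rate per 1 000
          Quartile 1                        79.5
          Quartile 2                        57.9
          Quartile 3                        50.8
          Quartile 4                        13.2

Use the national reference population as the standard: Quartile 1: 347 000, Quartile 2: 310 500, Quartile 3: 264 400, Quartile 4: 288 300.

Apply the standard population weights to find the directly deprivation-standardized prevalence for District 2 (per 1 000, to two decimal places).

51.89

Standard total = 1 210 200; weights = 0.2867, 0.2566, 0.2185, 0.2382.
Standardized rate: 0.2867×79.5 + 0.2566×57.9 + 0.2185×50.8 + 0.2382×13.2 = 51.8935 per 1 000.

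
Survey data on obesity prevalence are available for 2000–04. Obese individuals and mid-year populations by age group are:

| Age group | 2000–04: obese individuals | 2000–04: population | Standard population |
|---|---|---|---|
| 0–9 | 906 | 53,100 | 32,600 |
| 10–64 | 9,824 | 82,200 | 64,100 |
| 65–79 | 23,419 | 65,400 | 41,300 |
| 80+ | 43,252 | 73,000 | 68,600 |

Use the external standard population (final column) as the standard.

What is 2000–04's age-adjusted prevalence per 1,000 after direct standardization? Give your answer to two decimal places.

308.09

Age-specific rates per 1,000 for 2000–04: 17.062, 119.513, 358.089, 592.493.
Standard total = 206,600; weights = 0.1578, 0.3103, 0.1999, 0.3320.
Standardized rate: 0.1578×17.062 + 0.3103×119.513 + 0.1999×358.089 + 0.3320×592.493 = 308.0887 per 1,000.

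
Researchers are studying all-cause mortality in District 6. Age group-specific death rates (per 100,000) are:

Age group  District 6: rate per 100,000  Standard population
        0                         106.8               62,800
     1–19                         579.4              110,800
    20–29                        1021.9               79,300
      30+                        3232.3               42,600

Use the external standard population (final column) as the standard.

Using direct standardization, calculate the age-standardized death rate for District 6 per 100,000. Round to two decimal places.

980.16

Standard total = 295,500; weights = 0.2125, 0.3750, 0.2684, 0.1442.
Standardized rate: 0.2125×106.8 + 0.3750×579.4 + 0.2684×1021.9 + 0.1442×3232.3 = 980.1598 per 100,000.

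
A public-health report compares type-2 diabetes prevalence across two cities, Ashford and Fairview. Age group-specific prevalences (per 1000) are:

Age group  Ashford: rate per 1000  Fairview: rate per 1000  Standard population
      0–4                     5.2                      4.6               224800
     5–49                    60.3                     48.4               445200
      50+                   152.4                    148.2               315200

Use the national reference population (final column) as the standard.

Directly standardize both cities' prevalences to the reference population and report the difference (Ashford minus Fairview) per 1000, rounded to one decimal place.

6.9

Standard total = 985200; weights = 0.2282, 0.4519, 0.3199.
Ashford: 0.2282×5.2 + 0.4519×60.3 + 0.3199×152.4 = 77.1935 per 1000.
Fairview: 0.2282×4.6 + 0.4519×48.4 + 0.3199×148.2 = 70.3354 per 1000.
Difference = 77.1935 − 70.3354 = 6.8581.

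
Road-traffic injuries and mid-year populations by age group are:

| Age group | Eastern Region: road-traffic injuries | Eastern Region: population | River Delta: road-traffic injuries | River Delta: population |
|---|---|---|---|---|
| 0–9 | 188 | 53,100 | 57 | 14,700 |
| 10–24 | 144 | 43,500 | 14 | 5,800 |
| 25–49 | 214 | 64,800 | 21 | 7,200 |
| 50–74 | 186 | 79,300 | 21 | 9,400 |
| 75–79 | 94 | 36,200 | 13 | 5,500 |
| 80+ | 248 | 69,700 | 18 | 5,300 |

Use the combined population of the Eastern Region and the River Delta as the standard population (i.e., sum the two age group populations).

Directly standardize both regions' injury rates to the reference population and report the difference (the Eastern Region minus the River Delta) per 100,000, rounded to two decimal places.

20.50

Age-specific rates per 100,000 for the Eastern Region: 354.05, 331.03, 330.25, 234.55, 259.67, 355.81.
For the River Delta: 387.76, 241.38, 291.67, 223.40, 236.36, 339.62.
Combined standard total = 394,500; weights = 0.1719, 0.1250, 0.1825, 0.2248, 0.1057, 0.1901.
The Eastern Region: 0.1719×354.05 + 0.1250×331.03 + 0.1825×330.25 + 0.2248×234.55 + 0.1057×259.67 + 0.1901×355.81 = 310.3196 per 100,000.
The River Delta: 0.1719×387.76 + 0.1250×241.38 + 0.1825×291.67 + 0.2248×223.40 + 0.1057×236.36 + 0.1901×339.62 = 289.8196 per 100,000.
Difference = 310.3196 − 289.8196 = 20.5000.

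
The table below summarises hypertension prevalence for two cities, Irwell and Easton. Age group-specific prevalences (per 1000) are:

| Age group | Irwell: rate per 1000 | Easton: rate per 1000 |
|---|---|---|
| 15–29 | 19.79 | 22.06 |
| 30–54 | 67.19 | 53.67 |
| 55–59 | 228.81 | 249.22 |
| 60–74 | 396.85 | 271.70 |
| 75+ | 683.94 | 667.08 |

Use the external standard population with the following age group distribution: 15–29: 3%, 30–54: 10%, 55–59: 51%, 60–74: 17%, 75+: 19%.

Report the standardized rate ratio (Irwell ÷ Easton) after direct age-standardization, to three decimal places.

1.050

Standard weights: 0.03, 0.10, 0.51, 0.17, 0.19.
Irwell: 0.0300×19.79 + 0.1000×67.19 + 0.5100×228.81 + 0.1700×396.85 + 0.1900×683.94 = 321.4189 per 1000.
Easton: 0.0300×22.06 + 0.1000×53.67 + 0.5100×249.22 + 0.1700×271.70 + 0.1900×667.08 = 306.0652 per 1000.
Ratio = 321.4189 ÷ 306.0652 = 1.05016.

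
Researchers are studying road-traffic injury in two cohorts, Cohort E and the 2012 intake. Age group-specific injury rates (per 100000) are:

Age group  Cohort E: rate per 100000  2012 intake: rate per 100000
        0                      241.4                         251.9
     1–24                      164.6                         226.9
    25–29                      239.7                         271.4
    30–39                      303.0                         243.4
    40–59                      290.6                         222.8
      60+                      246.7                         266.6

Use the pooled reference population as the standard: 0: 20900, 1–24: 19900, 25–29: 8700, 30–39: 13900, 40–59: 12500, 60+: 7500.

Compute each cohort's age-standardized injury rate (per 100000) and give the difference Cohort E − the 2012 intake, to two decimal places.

-2.50

Standard total = 83400; weights = 0.2506, 0.2386, 0.1043, 0.1667, 0.1499, 0.0899.
Cohort E: 0.2506×241.4 + 0.2386×164.6 + 0.1043×239.7 + 0.1667×303.0 + 0.1499×290.6 + 0.0899×246.7 = 241.0149 per 100000.
The 2012 intake: 0.2506×251.9 + 0.2386×226.9 + 0.1043×271.4 + 0.1667×243.4 + 0.1499×222.8 + 0.0899×266.6 = 243.5127 per 100000.
Difference = 241.0149 − 243.5127 = -2.4978.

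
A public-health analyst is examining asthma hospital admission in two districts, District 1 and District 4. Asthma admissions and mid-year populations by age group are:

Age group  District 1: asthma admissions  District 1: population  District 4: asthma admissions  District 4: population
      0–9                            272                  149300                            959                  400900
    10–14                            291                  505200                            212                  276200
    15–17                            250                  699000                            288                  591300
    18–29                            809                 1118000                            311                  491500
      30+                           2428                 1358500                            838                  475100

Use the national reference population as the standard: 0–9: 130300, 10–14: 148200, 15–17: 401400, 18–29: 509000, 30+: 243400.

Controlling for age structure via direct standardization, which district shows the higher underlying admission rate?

Age-specific rates per 10000 for District 1: 18.22, 5.76, 3.58, 7.24, 17.87.
For District 4: 23.92, 7.68, 4.87, 6.33, 17.64.
Standard total = 1432300; weights = 0.0910, 0.1035, 0.2802, 0.3554, 0.1699.
District 1: 0.0910×18.22 + 0.1035×5.76 + 0.2802×3.58 + 0.3554×7.24 + 0.1699×17.87 = 8.8644 per 10000.
District 4: 0.0910×23.92 + 0.1035×7.68 + 0.2802×4.87 + 0.3554×6.33 + 0.1699×17.64 = 9.5814 per 10000.

District 4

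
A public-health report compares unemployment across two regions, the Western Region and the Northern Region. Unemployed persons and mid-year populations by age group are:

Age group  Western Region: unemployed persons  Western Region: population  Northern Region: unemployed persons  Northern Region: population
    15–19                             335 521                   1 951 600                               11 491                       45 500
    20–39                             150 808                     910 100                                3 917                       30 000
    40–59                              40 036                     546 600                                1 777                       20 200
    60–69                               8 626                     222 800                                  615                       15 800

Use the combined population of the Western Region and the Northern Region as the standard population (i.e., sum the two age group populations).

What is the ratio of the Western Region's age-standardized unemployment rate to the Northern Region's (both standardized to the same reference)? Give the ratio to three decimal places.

Age-specific rates per 1 000 for the Western Region: 171.921, 165.705, 73.246, 38.716.
For the Northern Region: 252.549, 130.567, 87.970, 38.924.
Combined standard total = 3 742 600; weights = 0.5336, 0.2512, 0.1514, 0.0638.
The Western Region: 0.5336×171.921 + 0.2512×165.705 + 0.1514×73.246 + 0.0638×38.716 = 146.9235 per 1 000.
The Northern Region: 0.5336×252.549 + 0.2512×130.567 + 0.1514×87.970 + 0.0638×38.924 = 183.3648 per 1 000.
Ratio = 146.9235 ÷ 183.3648 = 0.80126.

0.801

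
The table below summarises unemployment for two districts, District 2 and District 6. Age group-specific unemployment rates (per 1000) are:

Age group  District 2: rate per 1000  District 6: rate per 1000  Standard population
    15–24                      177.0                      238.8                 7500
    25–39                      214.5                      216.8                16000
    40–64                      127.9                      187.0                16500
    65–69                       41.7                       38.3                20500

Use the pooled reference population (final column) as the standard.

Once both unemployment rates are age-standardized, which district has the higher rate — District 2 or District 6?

District 6

Standard total = 60500; weights = 0.1240, 0.2645, 0.2727, 0.3388.
District 2: 0.1240×177.0 + 0.2645×214.5 + 0.2727×127.9 + 0.3388×41.7 = 127.6810 per 1000.
District 6: 0.1240×238.8 + 0.2645×216.8 + 0.2727×187.0 + 0.3388×38.3 = 150.9165 per 1000.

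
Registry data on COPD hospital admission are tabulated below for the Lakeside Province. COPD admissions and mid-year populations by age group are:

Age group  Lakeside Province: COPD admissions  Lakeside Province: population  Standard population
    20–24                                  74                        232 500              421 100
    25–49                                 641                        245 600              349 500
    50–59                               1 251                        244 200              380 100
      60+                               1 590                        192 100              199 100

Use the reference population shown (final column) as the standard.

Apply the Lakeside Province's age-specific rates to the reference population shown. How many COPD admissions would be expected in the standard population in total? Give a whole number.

Age-specific rates per 10 000 for the Lakeside Province: 3.18, 26.10, 51.23, 82.77.
Expected COPD admissions = Σ (standard pop × age-specific rate ÷ 10 000)
= 421 100×3.18/10 000 + 349 500×26.10/10 000 + 380 100×51.23/10 000 + 199 100×82.77/10 000
= 134.03 + 912.17 + 1947.20 + 1647.94 = 4641.33.

4641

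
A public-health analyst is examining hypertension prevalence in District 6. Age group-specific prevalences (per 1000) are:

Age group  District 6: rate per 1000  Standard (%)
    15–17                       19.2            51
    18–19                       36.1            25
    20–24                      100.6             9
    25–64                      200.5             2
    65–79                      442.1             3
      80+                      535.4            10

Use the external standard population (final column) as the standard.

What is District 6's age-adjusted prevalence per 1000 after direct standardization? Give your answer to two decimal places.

98.68

Standard weights: 0.51, 0.25, 0.09, 0.02, 0.03, 0.10.
Standardized rate: 0.5100×19.2 + 0.2500×36.1 + 0.0900×100.6 + 0.0200×200.5 + 0.0300×442.1 + 0.1000×535.4 = 98.6840 per 1000.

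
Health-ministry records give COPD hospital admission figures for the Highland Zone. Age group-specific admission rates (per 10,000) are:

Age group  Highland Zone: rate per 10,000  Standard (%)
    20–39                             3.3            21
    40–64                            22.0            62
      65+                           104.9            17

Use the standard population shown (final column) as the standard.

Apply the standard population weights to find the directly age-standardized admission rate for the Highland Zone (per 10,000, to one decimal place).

32.2

Standard weights: 0.21, 0.62, 0.17.
Standardized rate: 0.2100×3.3 + 0.6200×22.0 + 0.1700×104.9 = 32.1660 per 10,000.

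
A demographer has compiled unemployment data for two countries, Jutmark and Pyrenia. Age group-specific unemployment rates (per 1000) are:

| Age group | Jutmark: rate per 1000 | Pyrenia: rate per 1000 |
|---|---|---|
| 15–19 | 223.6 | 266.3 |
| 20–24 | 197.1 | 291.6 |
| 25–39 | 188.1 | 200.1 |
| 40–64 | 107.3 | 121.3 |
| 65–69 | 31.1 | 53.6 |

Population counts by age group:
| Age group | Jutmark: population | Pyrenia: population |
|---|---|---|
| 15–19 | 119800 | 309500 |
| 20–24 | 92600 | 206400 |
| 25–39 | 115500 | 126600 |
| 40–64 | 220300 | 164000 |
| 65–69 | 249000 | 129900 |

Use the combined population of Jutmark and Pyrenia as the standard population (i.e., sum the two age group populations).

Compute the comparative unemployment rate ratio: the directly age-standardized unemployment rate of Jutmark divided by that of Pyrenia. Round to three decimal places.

0.800

Combined standard total = 1733600; weights = 0.2476, 0.1725, 0.1397, 0.2217, 0.2186.
Jutmark: 0.2476×223.6 + 0.1725×197.1 + 0.1397×188.1 + 0.2217×107.3 + 0.2186×31.1 = 146.2174 per 1000.
Pyrenia: 0.2476×266.3 + 0.1725×291.6 + 0.1397×200.1 + 0.2217×121.3 + 0.2186×53.6 = 182.7872 per 1000.
Ratio = 146.2174 ÷ 182.7872 = 0.79993.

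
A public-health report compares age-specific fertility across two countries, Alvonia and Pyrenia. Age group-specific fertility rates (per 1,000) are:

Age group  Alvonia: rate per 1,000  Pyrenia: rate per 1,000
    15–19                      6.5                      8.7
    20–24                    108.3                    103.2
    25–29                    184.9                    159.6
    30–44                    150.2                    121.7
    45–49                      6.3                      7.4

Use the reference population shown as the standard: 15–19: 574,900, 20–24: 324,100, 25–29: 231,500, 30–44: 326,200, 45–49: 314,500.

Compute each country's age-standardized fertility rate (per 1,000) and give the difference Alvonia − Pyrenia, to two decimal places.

8.58

Standard total = 1,771,200; weights = 0.3246, 0.1830, 0.1307, 0.1842, 0.1776.
Alvonia: 0.3246×6.5 + 0.1830×108.3 + 0.1307×184.9 + 0.1842×150.2 + 0.1776×6.3 = 74.8746 per 1,000.
Pyrenia: 0.3246×8.7 + 0.1830×103.2 + 0.1307×159.6 + 0.1842×121.7 + 0.1776×7.4 = 66.2952 per 1,000.
Difference = 74.8746 − 66.2952 = 8.5794.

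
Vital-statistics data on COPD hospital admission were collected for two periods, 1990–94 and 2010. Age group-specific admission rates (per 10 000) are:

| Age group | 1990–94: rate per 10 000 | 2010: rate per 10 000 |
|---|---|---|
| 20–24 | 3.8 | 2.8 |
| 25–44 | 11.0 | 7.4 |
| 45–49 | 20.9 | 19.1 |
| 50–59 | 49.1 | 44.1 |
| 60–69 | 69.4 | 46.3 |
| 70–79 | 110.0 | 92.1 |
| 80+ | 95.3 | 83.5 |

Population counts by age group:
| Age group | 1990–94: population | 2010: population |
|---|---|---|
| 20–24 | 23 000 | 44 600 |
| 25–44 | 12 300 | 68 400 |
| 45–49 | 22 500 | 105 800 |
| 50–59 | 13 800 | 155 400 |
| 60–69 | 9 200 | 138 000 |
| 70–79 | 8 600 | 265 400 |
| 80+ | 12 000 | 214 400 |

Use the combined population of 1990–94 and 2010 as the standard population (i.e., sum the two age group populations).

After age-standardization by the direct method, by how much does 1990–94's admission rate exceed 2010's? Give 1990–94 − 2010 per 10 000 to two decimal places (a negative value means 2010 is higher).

11.35

Combined standard total = 1 093 400; weights = 0.0618, 0.0738, 0.1173, 0.1547, 0.1346, 0.2506, 0.2071.
1990–94: 0.0618×3.8 + 0.0738×11.0 + 0.1173×20.9 + 0.1547×49.1 + 0.1346×69.4 + 0.2506×110.0 + 0.2071×95.3 = 67.7386 per 10 000.
2010: 0.0618×2.8 + 0.0738×7.4 + 0.1173×19.1 + 0.1547×44.1 + 0.1346×46.3 + 0.2506×92.1 + 0.2071×83.5 = 56.3873 per 10 000.
Difference = 67.7386 − 56.3873 = 11.3513.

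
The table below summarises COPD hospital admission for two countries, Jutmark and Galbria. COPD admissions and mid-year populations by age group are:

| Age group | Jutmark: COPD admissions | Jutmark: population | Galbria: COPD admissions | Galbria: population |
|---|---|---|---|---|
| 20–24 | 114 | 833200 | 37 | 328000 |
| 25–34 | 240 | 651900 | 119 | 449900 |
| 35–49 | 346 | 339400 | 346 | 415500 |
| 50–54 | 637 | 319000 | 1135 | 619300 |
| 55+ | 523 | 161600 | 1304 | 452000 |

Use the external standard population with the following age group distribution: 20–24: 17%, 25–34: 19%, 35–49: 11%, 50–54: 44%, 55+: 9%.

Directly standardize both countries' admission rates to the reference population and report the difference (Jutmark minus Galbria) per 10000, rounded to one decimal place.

1.5

Age-specific rates per 10000 for Jutmark: 1.37, 3.68, 10.19, 19.97, 32.36.
For Galbria: 1.13, 2.65, 8.33, 18.33, 28.85.
Standard weights: 0.17, 0.19, 0.11, 0.44, 0.09.
Jutmark: 0.1700×1.37 + 0.1900×3.68 + 0.1100×10.19 + 0.4400×19.97 + 0.0900×32.36 = 13.7524 per 10000.
Galbria: 0.1700×1.13 + 0.1900×2.65 + 0.1100×8.33 + 0.4400×18.33 + 0.0900×28.85 = 12.2707 per 10000.
Difference = 13.7524 − 12.2707 = 1.4817.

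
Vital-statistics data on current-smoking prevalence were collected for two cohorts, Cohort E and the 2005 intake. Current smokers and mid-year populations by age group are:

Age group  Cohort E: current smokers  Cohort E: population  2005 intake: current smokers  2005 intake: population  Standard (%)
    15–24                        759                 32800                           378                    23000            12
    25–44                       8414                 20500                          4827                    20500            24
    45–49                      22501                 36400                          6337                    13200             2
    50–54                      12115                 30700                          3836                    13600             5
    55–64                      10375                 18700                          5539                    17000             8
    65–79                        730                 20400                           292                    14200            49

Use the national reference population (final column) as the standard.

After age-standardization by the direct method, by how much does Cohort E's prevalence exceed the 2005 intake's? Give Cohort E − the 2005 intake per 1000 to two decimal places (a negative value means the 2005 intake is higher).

76.97

Age-specific rates per 1000 for Cohort E: 23.140, 410.439, 618.159, 394.625, 554.813, 35.784.
For the 2005 intake: 16.435, 235.463, 480.076, 282.059, 325.824, 20.563.
Standard weights: 0.12, 0.24, 0.02, 0.05, 0.08, 0.49.
Cohort E: 0.1200×23.140 + 0.2400×410.439 + 0.0200×618.159 + 0.0500×394.625 + 0.0800×554.813 + 0.4900×35.784 = 195.2960 per 1000.
The 2005 intake: 0.1200×16.435 + 0.2400×235.463 + 0.0200×480.076 + 0.0500×282.059 + 0.0800×325.824 + 0.4900×20.563 = 118.3298 per 1000.
Difference = 195.2960 − 118.3298 = 76.9662.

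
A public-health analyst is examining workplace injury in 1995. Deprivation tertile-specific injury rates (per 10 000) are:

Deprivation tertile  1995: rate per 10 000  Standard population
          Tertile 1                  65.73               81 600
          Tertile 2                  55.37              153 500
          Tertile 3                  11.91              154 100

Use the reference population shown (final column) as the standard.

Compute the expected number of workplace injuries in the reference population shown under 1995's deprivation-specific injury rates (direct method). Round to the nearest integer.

1570

Expected workplace injuries = Σ (standard pop × deprivation-specific rate ÷ 10 000)
= 81 600×65.73/10 000 + 153 500×55.37/10 000 + 154 100×11.91/10 000
= 536.36 + 849.93 + 183.53 = 1569.82.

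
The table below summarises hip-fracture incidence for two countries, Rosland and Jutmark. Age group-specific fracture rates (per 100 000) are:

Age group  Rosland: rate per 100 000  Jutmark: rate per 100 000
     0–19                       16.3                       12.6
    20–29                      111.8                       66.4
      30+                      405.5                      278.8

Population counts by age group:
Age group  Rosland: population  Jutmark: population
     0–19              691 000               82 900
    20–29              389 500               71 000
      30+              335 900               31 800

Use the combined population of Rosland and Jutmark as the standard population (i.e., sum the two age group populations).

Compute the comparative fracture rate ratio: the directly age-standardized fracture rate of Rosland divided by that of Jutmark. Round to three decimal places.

1.493

Combined standard total = 1 602 100; weights = 0.4831, 0.2874, 0.2295.
Rosland: 0.4831×16.3 + 0.2874×111.8 + 0.2295×405.5 = 133.0759 per 100 000.
Jutmark: 0.4831×12.6 + 0.2874×66.4 + 0.2295×278.8 = 89.1599 per 100 000.
Ratio = 133.0759 ÷ 89.1599 = 1.49255.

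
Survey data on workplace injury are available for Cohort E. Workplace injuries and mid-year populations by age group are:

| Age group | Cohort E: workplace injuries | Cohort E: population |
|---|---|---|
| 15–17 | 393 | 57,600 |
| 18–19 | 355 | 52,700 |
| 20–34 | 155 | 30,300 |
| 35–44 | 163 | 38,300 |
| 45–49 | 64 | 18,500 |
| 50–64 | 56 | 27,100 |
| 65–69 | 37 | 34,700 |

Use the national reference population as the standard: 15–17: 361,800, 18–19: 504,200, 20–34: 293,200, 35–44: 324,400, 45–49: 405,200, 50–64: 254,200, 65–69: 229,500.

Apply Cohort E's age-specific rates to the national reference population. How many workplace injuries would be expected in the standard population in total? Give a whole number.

Age-specific rates per 10,000 for Cohort E: 68.23, 67.36, 51.16, 42.56, 34.59, 20.66, 10.66.
Expected workplace injuries = Σ (standard pop × age-specific rate ÷ 10,000)
= 361,800×68.23/10,000 + 504,200×67.36/10,000 + 293,200×51.16/10,000 + 324,400×42.56/10,000 + 405,200×34.59/10,000 + 254,200×20.66/10,000 + 229,500×10.66/10,000
= 2468.53 + 3396.41 + 1499.87 + 1380.61 + 1401.77 + 525.28 + 244.71 = 10917.19.

10917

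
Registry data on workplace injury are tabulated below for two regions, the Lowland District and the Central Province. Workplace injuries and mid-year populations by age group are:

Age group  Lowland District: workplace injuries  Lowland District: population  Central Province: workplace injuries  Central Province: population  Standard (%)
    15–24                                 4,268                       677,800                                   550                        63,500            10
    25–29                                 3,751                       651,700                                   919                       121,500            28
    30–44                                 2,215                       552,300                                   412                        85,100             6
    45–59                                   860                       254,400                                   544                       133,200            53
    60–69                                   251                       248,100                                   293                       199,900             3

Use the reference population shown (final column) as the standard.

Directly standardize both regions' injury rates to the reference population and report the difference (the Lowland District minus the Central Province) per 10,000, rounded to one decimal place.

Age-specific rates per 10,000 for the Lowland District: 62.97, 57.56, 40.11, 33.81, 10.12.
For the Central Province: 86.61, 75.64, 48.41, 40.84, 14.66.
Standard weights: 0.10, 0.28, 0.06, 0.53, 0.03.
The Lowland District: 0.1000×62.97 + 0.2800×57.56 + 0.0600×40.11 + 0.5300×33.81 + 0.0300×10.12 = 43.0393 per 10,000.
The Central Province: 0.1000×86.61 + 0.2800×75.64 + 0.0600×48.41 + 0.5300×40.84 + 0.0300×14.66 = 54.8302 per 10,000.
Difference = 43.0393 − 54.8302 = -11.7909.

-11.8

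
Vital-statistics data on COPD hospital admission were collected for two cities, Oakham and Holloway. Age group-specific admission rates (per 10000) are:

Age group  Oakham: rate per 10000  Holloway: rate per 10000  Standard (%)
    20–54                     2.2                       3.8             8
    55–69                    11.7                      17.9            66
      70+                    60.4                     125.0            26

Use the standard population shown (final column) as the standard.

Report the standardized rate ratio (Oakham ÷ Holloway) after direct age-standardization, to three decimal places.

0.529

Standard weights: 0.08, 0.66, 0.26.
Oakham: 0.0800×2.2 + 0.6600×11.7 + 0.2600×60.4 = 23.6020 per 10000.
Holloway: 0.0800×3.8 + 0.6600×17.9 + 0.2600×125.0 = 44.6180 per 10000.
Ratio = 23.6020 ÷ 44.6180 = 0.52898.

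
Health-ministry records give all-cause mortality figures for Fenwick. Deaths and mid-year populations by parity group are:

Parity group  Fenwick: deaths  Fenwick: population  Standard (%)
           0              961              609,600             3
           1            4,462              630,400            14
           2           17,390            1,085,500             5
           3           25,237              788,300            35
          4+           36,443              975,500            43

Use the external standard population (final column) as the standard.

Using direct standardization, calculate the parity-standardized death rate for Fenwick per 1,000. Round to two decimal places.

29.11

Parity-specific rates per 1,000 for Fenwick: 1.576, 7.078, 16.020, 32.014, 37.358.
Standard weights: 0.03, 0.14, 0.05, 0.35, 0.43.
Standardized rate: 0.0300×1.576 + 0.1400×7.078 + 0.0500×16.020 + 0.3500×32.014 + 0.4300×37.358 = 29.1084 per 1,000.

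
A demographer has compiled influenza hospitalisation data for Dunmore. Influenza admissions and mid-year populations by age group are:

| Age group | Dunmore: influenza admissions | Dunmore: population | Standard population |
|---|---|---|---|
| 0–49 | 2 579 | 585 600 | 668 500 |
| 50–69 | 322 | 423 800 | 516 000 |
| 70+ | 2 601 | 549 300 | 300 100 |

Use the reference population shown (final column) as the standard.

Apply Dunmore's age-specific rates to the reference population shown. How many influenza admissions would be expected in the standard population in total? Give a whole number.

4757

Age-specific rates per 100 000 for Dunmore: 440.40, 75.98, 473.51.
Expected influenza admissions = Σ (standard pop × age-specific rate ÷ 100 000)
= 668 500×440.40/100 000 + 516 000×75.98/100 000 + 300 100×473.51/100 000
= 2944.09 + 392.05 + 1421.01 = 4757.16.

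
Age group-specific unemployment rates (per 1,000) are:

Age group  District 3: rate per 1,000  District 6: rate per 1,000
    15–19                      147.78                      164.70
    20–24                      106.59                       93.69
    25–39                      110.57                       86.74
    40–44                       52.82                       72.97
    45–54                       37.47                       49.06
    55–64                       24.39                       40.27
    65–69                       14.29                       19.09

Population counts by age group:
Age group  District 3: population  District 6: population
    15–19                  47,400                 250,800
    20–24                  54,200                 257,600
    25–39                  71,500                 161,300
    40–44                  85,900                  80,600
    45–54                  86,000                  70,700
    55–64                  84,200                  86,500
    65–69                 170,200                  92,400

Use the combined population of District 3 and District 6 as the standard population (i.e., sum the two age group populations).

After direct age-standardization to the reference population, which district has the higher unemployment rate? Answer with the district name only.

District 6

Combined standard total = 1,599,300; weights = 0.1865, 0.1950, 0.1456, 0.1041, 0.0980, 0.1067, 0.1642.
District 3: 0.1865×147.78 + 0.1950×106.59 + 0.1456×110.57 + 0.1041×52.82 + 0.0980×37.47 + 0.1067×24.39 + 0.1642×14.29 = 78.5503 per 1,000.
District 6: 0.1865×164.70 + 0.1950×93.69 + 0.1456×86.74 + 0.1041×72.97 + 0.0980×49.06 + 0.1067×40.27 + 0.1642×19.09 = 81.4378 per 1,000.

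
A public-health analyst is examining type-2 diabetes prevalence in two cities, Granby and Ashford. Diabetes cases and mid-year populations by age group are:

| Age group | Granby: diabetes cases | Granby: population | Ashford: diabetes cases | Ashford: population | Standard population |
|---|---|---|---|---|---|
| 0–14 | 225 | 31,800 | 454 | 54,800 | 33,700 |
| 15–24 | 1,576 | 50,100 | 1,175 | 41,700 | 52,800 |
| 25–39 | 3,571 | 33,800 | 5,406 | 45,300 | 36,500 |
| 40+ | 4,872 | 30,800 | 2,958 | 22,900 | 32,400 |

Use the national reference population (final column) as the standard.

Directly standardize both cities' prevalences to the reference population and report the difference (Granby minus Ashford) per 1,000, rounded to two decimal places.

3.69

Age-specific rates per 1,000 for Granby: 7.075, 31.457, 105.651, 158.182.
For Ashford: 8.285, 28.177, 119.338, 129.170.
Standard total = 155,400; weights = 0.2169, 0.3398, 0.2349, 0.2085.
Granby: 0.2169×7.075 + 0.3398×31.457 + 0.2349×105.651 + 0.2085×158.182 = 70.0175 per 1,000.
Ashford: 0.2169×8.285 + 0.3398×28.177 + 0.2349×119.338 + 0.2085×129.170 = 66.3315 per 1,000.
Difference = 70.0175 − 66.3315 = 3.6861.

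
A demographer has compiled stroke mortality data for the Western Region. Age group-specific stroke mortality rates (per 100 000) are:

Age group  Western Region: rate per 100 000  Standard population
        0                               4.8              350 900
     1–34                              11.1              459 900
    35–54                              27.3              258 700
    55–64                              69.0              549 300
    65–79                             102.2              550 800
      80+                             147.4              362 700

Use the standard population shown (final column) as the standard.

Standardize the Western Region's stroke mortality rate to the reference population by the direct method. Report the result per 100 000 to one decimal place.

63.8

Standard total = 2 532 300; weights = 0.1386, 0.1816, 0.1022, 0.2169, 0.2175, 0.1432.
Standardized rate: 0.1386×4.8 + 0.1816×11.1 + 0.1022×27.3 + 0.2169×69.0 + 0.2175×102.2 + 0.1432×147.4 = 63.7788 per 100 000.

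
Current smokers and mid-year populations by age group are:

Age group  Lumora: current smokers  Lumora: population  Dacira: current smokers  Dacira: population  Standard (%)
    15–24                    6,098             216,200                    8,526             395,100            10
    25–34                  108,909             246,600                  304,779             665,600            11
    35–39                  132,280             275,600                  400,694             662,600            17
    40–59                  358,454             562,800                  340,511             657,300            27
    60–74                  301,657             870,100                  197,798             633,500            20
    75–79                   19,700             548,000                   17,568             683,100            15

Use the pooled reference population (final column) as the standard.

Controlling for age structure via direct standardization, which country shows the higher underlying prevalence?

Lumora

Age-specific rates per 1,000 for Lumora: 28.205, 441.642, 479.971, 636.912, 346.692, 35.949.
For Dacira: 21.579, 457.901, 604.730, 518.045, 312.230, 25.718.
Standard weights: 0.10, 0.11, 0.17, 0.27, 0.20, 0.15.
Lumora: 0.1000×28.205 + 0.1100×441.642 + 0.1700×479.971 + 0.2700×636.912 + 0.2000×346.692 + 0.1500×35.949 = 379.6933 per 1,000.
Dacira: 0.1000×21.579 + 0.1100×457.901 + 0.1700×604.730 + 0.2700×518.045 + 0.2000×312.230 + 0.1500×25.718 = 361.5071 per 1,000.
The crude rates (340.93 vs 343.47) would put Dacira higher, but that reflects its age composition; once standardized to a common age structure, Lumora has the higher underlying rate.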